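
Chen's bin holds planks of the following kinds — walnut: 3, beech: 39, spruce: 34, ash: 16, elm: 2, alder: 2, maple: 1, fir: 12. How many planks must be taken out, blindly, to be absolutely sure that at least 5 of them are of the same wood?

An adversary could hand out at most 4 planks per wood (4 woods run out sooner): 3 + 4 + 4 + 4 + 2 + 2 + 1 + 4 = 24 planks and still no wood has 5.
One more plank lands in a wood already at 4, so 25 draws are enough and 24 are not.

25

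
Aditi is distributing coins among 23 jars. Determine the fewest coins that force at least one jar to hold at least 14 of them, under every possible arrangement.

300

With 299 coins one could put exactly 13 in each of the 23 jars, and no jar would reach 14.
One more coin must land in a jar that already has 13, giving it 14.
So 23 × 13 + 1 = 300 coins are required.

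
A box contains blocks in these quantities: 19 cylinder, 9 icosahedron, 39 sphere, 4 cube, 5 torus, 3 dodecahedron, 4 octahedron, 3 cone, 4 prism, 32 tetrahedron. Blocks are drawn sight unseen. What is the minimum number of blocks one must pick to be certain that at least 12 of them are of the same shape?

Put each drawn block into a box by shape. The largest draw with every box below 12 takes min(count, 11) from each shape; shapes with fewer than 11 contribute all they have.
Σ min(cᵢ, 11) = 11 + 9 + 11 + 4 + 5 + 3 + 4 + 3 + 4 + 11 = 65.
Draw number 65 + 1 = 66 must push one box to 12.

66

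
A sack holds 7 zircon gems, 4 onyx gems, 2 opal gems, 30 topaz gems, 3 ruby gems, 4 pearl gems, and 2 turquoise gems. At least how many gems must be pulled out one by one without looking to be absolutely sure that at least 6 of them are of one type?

By the pigeonhole principle, the 7 types are the holes; the gems drawn are the pigeons.
To avoid 6 of any one type, the worst case takes at most 5 of each type, or every gem of a type that has fewer than 5.
That gives 5 + 4 + 2 + 5 + 3 + 4 + 2 = 25 gems with no type reaching 6.
The next gem forces some type to 6, so 25 + 1 = 26.

26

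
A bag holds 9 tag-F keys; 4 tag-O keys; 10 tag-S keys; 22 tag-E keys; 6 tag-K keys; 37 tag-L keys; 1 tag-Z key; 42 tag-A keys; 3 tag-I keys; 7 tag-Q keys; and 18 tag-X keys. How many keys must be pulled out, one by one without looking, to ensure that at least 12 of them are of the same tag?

Put each drawn key into a box by tag. The largest draw with every box below 12 takes min(count, 11) from each tag; tags with fewer than 11 contribute all they have.
Σ min(cᵢ, 11) = 9 + 4 + 10 + 11 + 6 + 11 + 1 + 11 + 3 + 7 + 11 = 84.
Draw number 84 + 1 = 85 must push one box to 12.

85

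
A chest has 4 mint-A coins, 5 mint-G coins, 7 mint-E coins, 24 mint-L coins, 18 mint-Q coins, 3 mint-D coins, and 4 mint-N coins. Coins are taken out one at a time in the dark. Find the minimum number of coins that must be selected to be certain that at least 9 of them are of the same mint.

40

An adversary could hand out at most 8 coins per mint (5 mints run out sooner): 4 + 5 + 7 + 8 + 8 + 3 + 4 = 39 coins and still no mint has 9.
By pigeonhole, one more coin lands in a mint already at 8, so 40 draws are enough and 39 are not.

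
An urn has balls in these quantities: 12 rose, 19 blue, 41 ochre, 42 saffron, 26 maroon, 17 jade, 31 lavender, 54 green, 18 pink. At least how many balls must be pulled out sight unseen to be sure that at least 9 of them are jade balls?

In the worst case for collecting jade balls, every non-jade ball comes out first.
There are 12 + 19 + 41 + 42 + 26 + 31 + 54 + 18 = 243 non-jade balls altogether.
After those, each further ball must be jade, so 243 + 9 = 252 draws guarantee 9 jade balls.

252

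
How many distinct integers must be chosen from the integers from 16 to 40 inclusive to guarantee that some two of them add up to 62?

17

Group the elements by complementary pair {x, 62−x}: {22,40}, {23,39}, {24,38}, …, giving 9 two-element pairs, the single value 31 (it cannot pair with itself since the integers are distinct), and 6 integers whose partner 62−x falls outside [16,40].
By the pigeonhole principle, treating each of those 16 groups as a pigeonhole, one can pick one integer per group — 16 integers — with no two summing to 62.
The 17th integer lands in an occupied pair, forcing a sum of 62.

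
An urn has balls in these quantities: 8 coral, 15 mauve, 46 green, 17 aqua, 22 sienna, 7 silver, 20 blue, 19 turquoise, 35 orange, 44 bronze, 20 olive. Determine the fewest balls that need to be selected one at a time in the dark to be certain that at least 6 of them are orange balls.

224

In the worst case for collecting orange balls, every non-orange ball comes out first.
There are 8 + 15 + 46 + 17 + 22 + 7 + 20 + 19 + 44 + 20 = 218 non-orange balls altogether.
After those, each further ball must be orange, so 218 + 6 = 224 draws guarantee 6 orange balls.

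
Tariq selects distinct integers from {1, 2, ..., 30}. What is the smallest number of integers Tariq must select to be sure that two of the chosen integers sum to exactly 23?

20

Group the elements by complementary pair {x, 23−x}: {1,22}, {2,21}, {3,20}, …, giving 11 two-element pairs and 8 integers whose partner 23−x falls outside [1,30].
Pigeonhole: treating each of those 19 groups as a pigeonhole, one can pick one integer per group — 19 integers — with no two summing to 23.
The 20th integer lands in an occupied pair, forcing a sum of 23.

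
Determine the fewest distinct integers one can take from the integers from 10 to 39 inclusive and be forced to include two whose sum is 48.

17

A set avoiding the sum 48 can contain at most one of each pair {x, 48−x}, plus the 2 elements whose complement lies outside the range or equal to its own complement.
The integers 24, …, 39 (16 of them) are such a set: any two sum to at least 24+25 = 49 > 48.
Any 17th integer completes one of the 14 pairs, so 17 choices force a sum of 48.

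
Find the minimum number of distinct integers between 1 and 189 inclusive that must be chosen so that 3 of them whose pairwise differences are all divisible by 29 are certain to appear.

59

Integers whose pairwise differences are multiples of 29 are exactly those sharing a remainder mod 29. The 29 residue classes mod 29 are the pigeonholes.
With 58 integers one could put 2 in each residue class and have no class reach 3.
The 59th integer pushes some class to 3, so 29·2 + 1 = 59.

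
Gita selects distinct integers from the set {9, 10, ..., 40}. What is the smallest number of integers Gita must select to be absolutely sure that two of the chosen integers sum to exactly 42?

Two chosen integers sum to 42 exactly when both halves of some pair {x, 42−x} with 9 ≤ x ≤ 42−x ≤ 33 are chosen — 12 such pairs.
The remaining 8 elements (those with no distinct partner in range) can never complete a 42-sum, so the worst case takes all of them and one from each pair: 8 + 12 = 20.
The 21st integer has to be the second member of some pair, so 20 + 1 = 21.

21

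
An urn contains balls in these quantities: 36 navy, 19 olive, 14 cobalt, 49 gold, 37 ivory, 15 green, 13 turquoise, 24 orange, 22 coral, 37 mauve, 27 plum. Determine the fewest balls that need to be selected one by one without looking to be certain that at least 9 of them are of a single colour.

Pigeonhole: the 11 colours are the holes; the balls drawn are the pigeons.
To avoid 9 of any one colour, the worst case takes at most 8 of each colour.
That gives 8 + 8 + 8 + 8 + 8 + 8 + 8 + 8 + 8 + 8 + 8 = 88 balls with no colour reaching 9.
The next ball forces some colour to 9, so 88 + 1 = 89.

89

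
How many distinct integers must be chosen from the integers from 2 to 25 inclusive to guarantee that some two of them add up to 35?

17

A set avoiding the sum 35 can contain at most one of each pair {x, 35−x}, plus the 8 elements whose complement lies outside the range.
The integers 2, …, 17 (16 of them) are such a set: any two sum to at least 2+3 = 5 and at most 16+17 = 33 < 35.
Pigeonhole: any 17th integer completes one of the 8 pairs, so 17 choices force a sum of 35.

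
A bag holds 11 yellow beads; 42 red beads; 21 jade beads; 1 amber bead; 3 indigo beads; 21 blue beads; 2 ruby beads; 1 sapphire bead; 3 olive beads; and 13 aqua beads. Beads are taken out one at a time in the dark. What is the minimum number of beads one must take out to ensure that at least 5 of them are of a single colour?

The 10 colours are the holes; the beads drawn are the pigeons.
To avoid 5 of any one colour, the worst case takes at most 4 of each colour, or every bead of a colour that has fewer than 4.
That gives 4 + 4 + 4 + 1 + 3 + 4 + 2 + 1 + 3 + 4 = 30 beads with no colour reaching 5.
The next bead forces some colour to 5, so 30 + 1 = 31.

31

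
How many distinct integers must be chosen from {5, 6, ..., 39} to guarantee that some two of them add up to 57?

25

A set avoiding the sum 57 can contain at most one of each pair {x, 57−x}, plus the 13 elements whose complement lies outside the range.
The integers 5, …, 28 (24 of them) are such a set: any two sum to at least 5+6 = 11 and at most 27+28 = 55 < 57.
Pigeonhole: any 25th integer completes one of the 11 pairs, so 25 choices force a sum of 57.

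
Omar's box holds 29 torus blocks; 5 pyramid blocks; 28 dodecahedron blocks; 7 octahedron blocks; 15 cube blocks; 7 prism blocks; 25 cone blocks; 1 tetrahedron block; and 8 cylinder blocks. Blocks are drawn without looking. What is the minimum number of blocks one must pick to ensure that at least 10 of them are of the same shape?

65

The 9 shapes are the holes; the blocks drawn are the pigeons.
To avoid 10 of any one shape, the worst case takes at most 9 of each shape, or every block of a shape that has fewer than 9.
That gives 9 + 5 + 9 + 7 + 9 + 7 + 9 + 1 + 8 = 64 blocks with no shape reaching 10.
The next block forces some shape to 10, so 64 + 1 = 65.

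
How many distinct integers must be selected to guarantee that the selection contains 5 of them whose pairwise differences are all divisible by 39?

157

Integers whose pairwise differences are multiples of 39 are exactly those sharing a remainder mod 39. By the pigeonhole principle, the 39 residue classes mod 39 are the pigeonholes.
With 156 integers one could put 4 in each residue class and have no class reach 5.
The 157th integer pushes some class to 5, so 39·4 + 1 = 157.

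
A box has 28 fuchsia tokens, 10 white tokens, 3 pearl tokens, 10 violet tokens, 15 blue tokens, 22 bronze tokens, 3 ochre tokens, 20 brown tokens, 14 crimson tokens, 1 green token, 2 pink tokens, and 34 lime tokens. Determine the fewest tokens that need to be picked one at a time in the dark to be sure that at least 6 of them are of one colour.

50

An adversary could hand out at most 5 tokens per colour (4 colours run out sooner): 5 + 5 + 3 + 5 + 5 + 5 + 3 + 5 + 5 + 1 + 2 + 5 = 49 tokens and still no colour has 6.
One more token lands in a colour already at 5, so 50 draws are enough and 49 are not.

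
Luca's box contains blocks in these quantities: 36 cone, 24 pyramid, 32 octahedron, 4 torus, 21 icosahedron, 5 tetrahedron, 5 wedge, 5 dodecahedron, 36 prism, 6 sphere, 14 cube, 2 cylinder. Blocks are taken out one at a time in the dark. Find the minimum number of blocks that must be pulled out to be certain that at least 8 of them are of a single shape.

The 12 shapes are the holes; the blocks drawn are the pigeons.
To avoid 8 of any one shape, the worst case takes at most 7 of each shape, or every block of a shape that has fewer than 7.
That gives 7 + 7 + 7 + 4 + 7 + 5 + 5 + 5 + 7 + 6 + 7 + 2 = 69 blocks with no shape reaching 8.
The next block forces some shape to 8, so 69 + 1 = 70.

70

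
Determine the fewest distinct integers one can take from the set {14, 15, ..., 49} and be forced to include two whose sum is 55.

Two chosen integers sum to 55 exactly when both halves of some pair {x, 55−x} with 14 ≤ x ≤ 55−x ≤ 41 are chosen — 14 such pairs.
The remaining 8 elements (those with no distinct partner in range) can never complete a 55-sum, so the worst case takes all of them and one from each pair: 8 + 14 = 22.
By pigeonhole, the 23rd integer has to be the second member of some pair, so 22 + 1 = 23.

23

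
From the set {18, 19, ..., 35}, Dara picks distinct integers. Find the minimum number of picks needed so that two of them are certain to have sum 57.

12

Group the elements by complementary pair {x, 57−x}: {22,35}, {23,34}, {24,33}, …, giving 7 two-element pairs and 4 integers whose partner 57−x falls outside [18,35].
Treating each of those 11 groups as a pigeonhole, one can pick one integer per group — 11 integers — with no two summing to 57.
The 12th integer lands in an occupied pair, forcing a sum of 57.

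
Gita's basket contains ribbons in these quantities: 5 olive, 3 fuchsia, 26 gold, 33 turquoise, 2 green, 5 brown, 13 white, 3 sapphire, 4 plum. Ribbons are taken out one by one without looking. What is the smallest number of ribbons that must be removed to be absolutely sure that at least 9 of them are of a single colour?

47

Pigeonhole: put each drawn ribbon into a box by colour. The largest draw with every box below 9 takes min(count, 8) from each colour; colours with fewer than 8 contribute all they have.
Σ min(cᵢ, 8) = 5 + 3 + 8 + 8 + 2 + 5 + 8 + 3 + 4 = 46.
Draw number 46 + 1 = 47 must push one box to 9.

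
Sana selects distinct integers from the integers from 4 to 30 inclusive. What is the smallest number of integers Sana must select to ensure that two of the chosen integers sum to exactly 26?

19

Two chosen integers sum to 26 exactly when both halves of some pair {x, 26−x} with 4 ≤ x ≤ 26−x ≤ 22 are chosen — 9 such pairs.
The remaining 9 elements (those with no distinct partner in range) can never complete a 26-sum, so the worst case takes all of them and one from each pair: 9 + 9 = 18.
Pigeonhole: the 19th integer has to be the second member of some pair, so 18 + 1 = 19.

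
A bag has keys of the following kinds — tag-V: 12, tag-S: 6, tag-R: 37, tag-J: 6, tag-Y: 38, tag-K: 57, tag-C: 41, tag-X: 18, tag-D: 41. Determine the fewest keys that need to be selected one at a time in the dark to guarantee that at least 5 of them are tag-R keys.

224

In the worst case for collecting tag-R keys, every non-tag-R key comes out first.
There are 12 + 6 + 6 + 38 + 57 + 41 + 18 + 41 = 219 non-tag-R keys altogether.
After those, each further key must be tag-R, so 219 + 5 = 224 draws guarantee 5 tag-R keys.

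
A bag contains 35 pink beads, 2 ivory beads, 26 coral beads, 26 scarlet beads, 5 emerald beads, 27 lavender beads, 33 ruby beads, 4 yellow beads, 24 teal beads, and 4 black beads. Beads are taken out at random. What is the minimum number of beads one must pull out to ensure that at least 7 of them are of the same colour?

52

By the pigeonhole principle, put each drawn bead into a box by colour. The largest draw with every box below 7 takes min(count, 6) from each colour; colours with fewer than 6 contribute all they have.
Σ min(cᵢ, 6) = 6 + 2 + 6 + 6 + 5 + 6 + 6 + 4 + 6 + 4 = 51.
Draw number 51 + 1 = 52 must push one box to 7.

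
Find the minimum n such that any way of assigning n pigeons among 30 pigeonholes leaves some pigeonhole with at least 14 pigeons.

391

With 390 pigeons one could put exactly 13 in each of the 30 pigeonholes, and no pigeonhole would reach 14.
Pigeonhole: one more pigeon must land in a pigeonhole that already has 13, giving it 14.
So 30 × 13 + 1 = 391 pigeons are required.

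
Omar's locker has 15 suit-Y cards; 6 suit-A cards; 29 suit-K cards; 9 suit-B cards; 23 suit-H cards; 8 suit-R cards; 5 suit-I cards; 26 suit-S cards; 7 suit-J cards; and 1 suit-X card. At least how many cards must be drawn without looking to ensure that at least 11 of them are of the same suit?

An adversary could hand out at most 10 cards per suit (6 suits run out sooner): 10 + 6 + 10 + 9 + 10 + 8 + 5 + 10 + 7 + 1 = 76 cards and still no suit has 11.
One more card lands in a suit already at 10, so 77 draws are enough and 76 are not.

77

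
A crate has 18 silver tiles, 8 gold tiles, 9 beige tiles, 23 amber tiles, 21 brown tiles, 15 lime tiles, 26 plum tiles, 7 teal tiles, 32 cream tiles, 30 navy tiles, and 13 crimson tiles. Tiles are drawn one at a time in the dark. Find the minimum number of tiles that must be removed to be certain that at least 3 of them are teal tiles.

In the worst case for collecting teal tiles, every non-teal tile comes out first.
There are 18 + 8 + 9 + 23 + 21 + 15 + 26 + 32 + 30 + 13 = 195 non-teal tiles altogether.
After those, each further tile must be teal, so 195 + 3 = 198 draws guarantee 3 teal tiles.

198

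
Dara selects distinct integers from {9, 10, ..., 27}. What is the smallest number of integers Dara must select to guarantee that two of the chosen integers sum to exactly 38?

A set avoiding the sum 38 can contain at most one of each pair {x, 38−x}, plus the 3 elements whose complement lies outside the range or equal to its own complement.
The integers 9, …, 19 (11 of them) are such a set: any two sum to at least 9+10 = 19 and at most 18+19 = 37 < 38.
Pigeonhole: any 12th integer completes one of the 8 pairs, so 12 choices force a sum of 38.

12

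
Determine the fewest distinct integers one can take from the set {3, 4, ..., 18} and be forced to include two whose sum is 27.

12

Two chosen integers sum to 27 exactly when both halves of some pair {x, 27−x} with 9 ≤ x ≤ 27−x ≤ 18 are chosen — 5 such pairs.
The remaining 6 elements (those with no distinct partner in range) can never complete a 27-sum, so the worst case takes all of them and one from each pair: 6 + 5 = 11.
By the pigeonhole principle, the 12th integer has to be the second member of some pair, so 11 + 1 = 12.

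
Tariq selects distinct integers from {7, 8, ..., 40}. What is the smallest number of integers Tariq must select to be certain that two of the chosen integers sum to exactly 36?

A set avoiding the sum 36 can contain at most one of each pair {x, 36−x}, plus the 12 elements whose complement lies outside the range or equal to its own complement.
The integers 18, …, 40 (23 of them) are such a set: any two sum to at least 18+19 = 37 > 36.
By the pigeonhole principle, any 24th integer completes one of the 11 pairs, so 24 choices force a sum of 36.

24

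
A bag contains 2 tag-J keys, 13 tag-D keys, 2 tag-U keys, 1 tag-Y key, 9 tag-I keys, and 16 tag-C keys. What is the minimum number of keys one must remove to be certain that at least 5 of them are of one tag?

18

By pigeonhole, the 6 tags are the holes; the keys drawn are the pigeons.
To avoid 5 of any one tag, the worst case takes at most 4 of each tag, or every key of a tag that has fewer than 4.
That gives 2 + 4 + 2 + 1 + 4 + 4 = 17 keys with no tag reaching 5.
The next key forces some tag to 5, so 17 + 1 = 18.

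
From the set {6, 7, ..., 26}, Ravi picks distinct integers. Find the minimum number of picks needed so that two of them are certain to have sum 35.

Two chosen integers sum to 35 exactly when both halves of some pair {x, 35−x} with 9 ≤ x ≤ 35−x ≤ 26 are chosen — 9 such pairs.
The remaining 3 elements (those with no distinct partner in range) can never complete a 35-sum, so the worst case takes all of them and one from each pair: 3 + 9 = 12.
The 13th integer has to be the second member of some pair, so 12 + 1 = 13.

13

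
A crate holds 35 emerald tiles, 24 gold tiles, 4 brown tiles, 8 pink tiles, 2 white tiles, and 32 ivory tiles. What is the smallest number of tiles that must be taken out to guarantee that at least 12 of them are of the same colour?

48

An adversary could hand out at most 11 tiles per colour (brown, pink, white run out sooner): 11 + 11 + 4 + 8 + 2 + 11 = 47 tiles and still no colour has 12.
Pigeonhole: one more tile lands in a colour already at 11, so 48 draws are enough and 47 are not.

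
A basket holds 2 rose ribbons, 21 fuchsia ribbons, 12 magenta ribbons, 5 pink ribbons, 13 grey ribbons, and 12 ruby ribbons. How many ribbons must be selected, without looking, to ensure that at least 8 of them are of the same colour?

The 6 colours are the holes; the ribbons drawn are the pigeons.
To avoid 8 of any one colour, the worst case takes at most 7 of each colour, or every ribbon of a colour that has fewer than 7.
That gives 2 + 7 + 7 + 5 + 7 + 7 = 35 ribbons with no colour reaching 8.
The next ribbon forces some colour to 8, so 35 + 1 = 36.

36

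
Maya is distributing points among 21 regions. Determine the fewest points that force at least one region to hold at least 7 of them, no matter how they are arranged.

With 126 points one could put exactly 6 in each of the 21 regions, and no region would reach 7.
One more point must land in a region that already has 6, giving it 7.
So 21 × 6 + 1 = 127 points are required.

127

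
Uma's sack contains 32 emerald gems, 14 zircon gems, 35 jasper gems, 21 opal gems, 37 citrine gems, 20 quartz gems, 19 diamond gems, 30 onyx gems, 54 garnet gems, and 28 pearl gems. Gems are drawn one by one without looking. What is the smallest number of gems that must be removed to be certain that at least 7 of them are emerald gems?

265

In the worst case for collecting emerald gems, every non-emerald gem comes out first.
There are 14 + 35 + 21 + 37 + 20 + 19 + 30 + 54 + 28 = 258 non-emerald gems altogether.
After those, each further gem must be emerald, so 258 + 7 = 265 draws guarantee 7 emerald gems.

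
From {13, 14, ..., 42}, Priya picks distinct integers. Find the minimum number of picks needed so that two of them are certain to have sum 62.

Two chosen integers sum to 62 exactly when both halves of some pair {x, 62−x} with 20 ≤ x ≤ 62−x ≤ 42 are chosen — 11 such pairs.
The remaining 8 elements (those with no distinct partner in range) can never complete a 62-sum, so the worst case takes all of them and one from each pair: 8 + 11 = 19.
By the pigeonhole principle, the 20th integer has to be the second member of some pair, so 19 + 1 = 20.

20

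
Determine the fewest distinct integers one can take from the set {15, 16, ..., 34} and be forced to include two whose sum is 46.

Two chosen integers sum to 46 exactly when both halves of some pair {x, 46−x} with 15 ≤ x ≤ 46−x ≤ 31 are chosen — 8 such pairs.
The remaining 4 elements (those with no distinct partner in range) can never complete a 46-sum, so the worst case takes all of them and one from each pair: 4 + 8 = 12.
By the pigeonhole principle, the 13th integer has to be the second member of some pair, so 12 + 1 = 13.

13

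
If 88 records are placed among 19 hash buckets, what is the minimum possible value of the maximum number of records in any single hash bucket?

5

By pigeonhole, the 19 hash buckets are the holes and the 88 records are the pigeons.
If every hash bucket held at most 4 records, the total would be at most 19 × 4 = 76, which is less than 88.
So some hash bucket holds at least ⌈88/19⌉ = 5 records.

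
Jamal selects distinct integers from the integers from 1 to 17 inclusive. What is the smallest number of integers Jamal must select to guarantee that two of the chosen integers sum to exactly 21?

11

A set avoiding the sum 21 can contain at most one of each pair {x, 21−x}, plus the 3 elements whose complement lies outside the range.
The integers 1, …, 10 (10 of them) are such a set: any two sum to at least 1+2 = 3 and at most 9+10 = 19 < 21.
Any 11th integer completes one of the 7 pairs, so 11 choices force a sum of 21.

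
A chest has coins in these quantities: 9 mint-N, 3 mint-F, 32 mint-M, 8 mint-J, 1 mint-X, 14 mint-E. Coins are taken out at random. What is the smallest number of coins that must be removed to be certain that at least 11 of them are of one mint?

Pigeonhole: the 6 mints are the holes; the coins drawn are the pigeons.
To avoid 11 of any one mint, the worst case takes at most 10 of each mint, or every coin of a mint that has fewer than 10.
That gives 9 + 3 + 10 + 8 + 1 + 10 = 41 coins with no mint reaching 11.
The next coin forces some mint to 11, so 41 + 1 = 42.

42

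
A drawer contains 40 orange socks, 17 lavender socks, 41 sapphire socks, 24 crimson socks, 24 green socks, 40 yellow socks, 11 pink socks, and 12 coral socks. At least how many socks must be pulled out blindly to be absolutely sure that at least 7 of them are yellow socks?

In the worst case for collecting yellow socks, every non-yellow sock comes out first.
There are 40 + 17 + 41 + 24 + 24 + 11 + 12 = 169 non-yellow socks altogether.
After those, each further sock must be yellow, so 169 + 7 = 176 draws guarantee 7 yellow socks.

176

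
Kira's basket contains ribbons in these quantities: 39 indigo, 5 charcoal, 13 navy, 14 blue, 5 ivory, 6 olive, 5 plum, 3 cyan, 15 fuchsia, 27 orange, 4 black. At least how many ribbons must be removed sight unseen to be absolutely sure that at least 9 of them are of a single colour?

By pigeonhole, put each drawn ribbon into a box by colour. The largest draw with every box below 9 takes min(count, 8) from each colour; colours with fewer than 8 contribute all they have.
Σ min(cᵢ, 8) = 8 + 5 + 8 + 8 + 5 + 6 + 5 + 3 + 8 + 8 + 4 = 68.
Draw number 68 + 1 = 69 must push one box to 9.

69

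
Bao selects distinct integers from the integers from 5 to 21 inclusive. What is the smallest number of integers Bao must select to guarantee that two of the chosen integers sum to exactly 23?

11

A set avoiding the sum 23 can contain at most one of each pair {x, 23−x}, plus the 3 elements whose complement lies outside the range.
The integers 12, …, 21 (10 of them) are such a set: any two sum to at least 12+13 = 25 > 23.
Any 11th integer completes one of the 7 pairs, so 11 choices force a sum of 23.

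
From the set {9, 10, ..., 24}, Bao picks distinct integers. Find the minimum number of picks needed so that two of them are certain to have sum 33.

Group the elements by complementary pair {x, 33−x}: {9,24}, {10,23}, {11,22}, …, giving 8 two-element pairs.
By the pigeonhole principle, treating each of those 8 groups as a pigeonhole, one can pick one integer per group — 8 integers — with no two summing to 33.
The 9th integer lands in an occupied pair, forcing a sum of 33.

9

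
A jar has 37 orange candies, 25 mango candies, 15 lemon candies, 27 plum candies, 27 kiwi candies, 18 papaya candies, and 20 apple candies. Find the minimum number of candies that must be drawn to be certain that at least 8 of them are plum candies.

150

In the worst case for collecting plum candies, every non-plum candy comes out first.
There are 37 + 25 + 15 + 27 + 18 + 20 = 142 non-plum candies altogether.
After those, each further candy must be plum, so 142 + 8 = 150 draws guarantee 8 plum candies.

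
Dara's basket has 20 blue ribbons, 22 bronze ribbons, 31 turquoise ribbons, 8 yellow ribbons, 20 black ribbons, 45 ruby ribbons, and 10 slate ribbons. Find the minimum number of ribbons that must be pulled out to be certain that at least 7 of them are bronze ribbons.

In the worst case for collecting bronze ribbons, every non-bronze ribbon comes out first.
There are 20 + 31 + 8 + 20 + 45 + 10 = 134 non-bronze ribbons altogether.
After those, each further ribbon must be bronze, so 134 + 7 = 141 draws guarantee 7 bronze ribbons.

141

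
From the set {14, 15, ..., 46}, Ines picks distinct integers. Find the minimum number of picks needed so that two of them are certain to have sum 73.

24

A set avoiding the sum 73 can contain at most one of each pair {x, 73−x}, plus the 13 elements whose complement lies outside the range.
The integers 14, …, 36 (23 of them) are such a set: any two sum to at least 14+15 = 29 and at most 35+36 = 71 < 73.
By the pigeonhole principle, any 24th integer completes one of the 10 pairs, so 24 choices force a sum of 73.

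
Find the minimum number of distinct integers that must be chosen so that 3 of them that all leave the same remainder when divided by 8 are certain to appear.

By pigeonhole, the 8 residue classes mod 8 are the pigeonholes.
With 16 integers one could put 2 in each residue class and have no class reach 3.
The 17th integer pushes some class to 3, so 8·2 + 1 = 17.

17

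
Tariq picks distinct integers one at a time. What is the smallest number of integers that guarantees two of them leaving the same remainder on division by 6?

Pigeonhole: the 6 residue classes mod 6 are the pigeonholes.
With 6 integers one could put 1 in each residue class and have no class reach 2.
The 7th integer pushes some class to 2, so 6·1 + 1 = 7.

7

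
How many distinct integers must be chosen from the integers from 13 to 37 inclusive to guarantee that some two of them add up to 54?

16

Group the elements by complementary pair {x, 54−x}: {17,37}, {18,36}, {19,35}, …, giving 10 two-element pairs, the single value 27 (it cannot pair with itself since the integers are distinct), and 4 integers whose partner 54−x falls outside [13,37].
Treating each of those 15 groups as a pigeonhole, one can pick one integer per group — 15 integers — with no two summing to 54.
The 16th integer lands in an occupied pair, forcing a sum of 54.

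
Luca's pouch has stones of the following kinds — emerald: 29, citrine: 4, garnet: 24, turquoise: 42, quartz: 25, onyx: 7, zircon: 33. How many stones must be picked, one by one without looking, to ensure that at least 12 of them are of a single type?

67

By pigeonhole, put each drawn stone into a box by type. The largest draw with every box below 12 takes min(count, 11) from each type; types with fewer than 11 contribute all they have.
Σ min(cᵢ, 11) = 11 + 4 + 11 + 11 + 11 + 7 + 11 = 66.
Draw number 66 + 1 = 67 must push one box to 12.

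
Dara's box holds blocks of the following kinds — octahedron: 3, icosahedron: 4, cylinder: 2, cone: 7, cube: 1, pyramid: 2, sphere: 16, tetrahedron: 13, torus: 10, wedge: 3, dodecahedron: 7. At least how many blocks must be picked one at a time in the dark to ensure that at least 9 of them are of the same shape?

54

The 11 shapes are the holes; the blocks drawn are the pigeons.
To avoid 9 of any one shape, the worst case takes at most 8 of each shape, or every block of a shape that has fewer than 8.
That gives 3 + 4 + 2 + 7 + 1 + 2 + 8 + 8 + 8 + 3 + 7 = 53 blocks with no shape reaching 9.
The next block forces some shape to 9, so 53 + 1 = 54.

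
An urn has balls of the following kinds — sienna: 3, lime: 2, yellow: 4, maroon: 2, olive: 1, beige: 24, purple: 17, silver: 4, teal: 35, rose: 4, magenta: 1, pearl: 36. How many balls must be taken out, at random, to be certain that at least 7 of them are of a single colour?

46

An adversary could hand out at most 6 balls per colour (8 colours run out sooner): 3 + 2 + 4 + 2 + 1 + 6 + 6 + 4 + 6 + 4 + 1 + 6 = 45 balls and still no colour has 7.
One more ball lands in a colour already at 6, so 46 draws are enough and 45 are not.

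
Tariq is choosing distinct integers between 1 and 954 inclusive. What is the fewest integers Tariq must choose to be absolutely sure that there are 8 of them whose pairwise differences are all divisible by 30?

Integers whose pairwise differences are multiples of 30 are exactly those sharing a remainder mod 30. The 30 residue classes mod 30 are the pigeonholes.
With 210 integers one could put 7 in each residue class and have no class reach 8.
The 211th integer pushes some class to 8, so 30·7 + 1 = 211.

211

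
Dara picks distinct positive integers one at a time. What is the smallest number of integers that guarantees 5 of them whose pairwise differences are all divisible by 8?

Integers whose pairwise differences are multiples of 8 are exactly those sharing a remainder mod 8. The 8 residue classes mod 8 are the pigeonholes.
With 32 integers one could put 4 in each residue class and have no class reach 5.
The 33rd integer pushes some class to 5, so 8·4 + 1 = 33.

33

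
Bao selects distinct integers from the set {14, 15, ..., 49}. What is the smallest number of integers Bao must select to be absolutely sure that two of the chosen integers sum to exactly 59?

21

Two chosen integers sum to 59 exactly when both halves of some pair {x, 59−x} with 14 ≤ x ≤ 59−x ≤ 45 are chosen — 16 such pairs.
The remaining 4 elements (those with no distinct partner in range) can never complete a 59-sum, so the worst case takes all of them and one from each pair: 4 + 16 = 20.
The 21st integer has to be the second member of some pair, so 20 + 1 = 21.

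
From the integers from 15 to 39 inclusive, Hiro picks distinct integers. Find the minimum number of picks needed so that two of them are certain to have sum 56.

15

Group the elements by complementary pair {x, 56−x}: {17,39}, {18,38}, {19,37}, …, giving 11 two-element pairs; the single value 28 (it cannot pair with itself since the integers are distinct); and 2 integers whose partner 56−x falls outside [15,39].
By the pigeonhole principle, treating each of those 14 groups as a pigeonhole, one can pick one integer per group — 14 integers — with no two summing to 56.
The 15th integer lands in an occupied pair, forcing a sum of 56.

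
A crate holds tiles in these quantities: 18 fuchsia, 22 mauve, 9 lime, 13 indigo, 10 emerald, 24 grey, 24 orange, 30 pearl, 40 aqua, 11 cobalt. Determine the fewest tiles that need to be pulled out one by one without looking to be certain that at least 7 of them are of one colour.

An adversary could hand out at most 6 tiles per colour: 6 + 6 + 6 + 6 + 6 + 6 + 6 + 6 + 6 + 6 = 60 tiles and still no colour has 7.
By pigeonhole, one more tile lands in a colour already at 6, so 61 draws are enough and 60 are not.

61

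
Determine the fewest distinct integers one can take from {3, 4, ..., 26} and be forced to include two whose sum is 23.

Two chosen integers sum to 23 exactly when both halves of some pair {x, 23−x} with 3 ≤ x ≤ 23−x ≤ 20 are chosen — 9 such pairs.
The remaining 6 elements (those with no distinct partner in range) can never complete a 23-sum, so the worst case takes all of them and one from each pair: 6 + 9 = 15.
The 16th integer has to be the second member of some pair, so 15 + 1 = 16.

16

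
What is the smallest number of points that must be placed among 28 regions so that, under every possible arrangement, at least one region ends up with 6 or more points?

141

With 140 points one could put exactly 5 in each of the 28 regions, and no region would reach 6.
Pigeonhole: one more point must land in a region that already has 5, giving it 6.
So 28 × 5 + 1 = 141 points are required.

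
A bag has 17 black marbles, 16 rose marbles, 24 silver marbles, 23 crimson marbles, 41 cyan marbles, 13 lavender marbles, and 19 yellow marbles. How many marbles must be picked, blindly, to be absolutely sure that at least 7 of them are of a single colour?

The 7 colours are the holes; the marbles drawn are the pigeons.
To avoid 7 of any one colour, the worst case takes at most 6 of each colour.
That gives 6 + 6 + 6 + 6 + 6 + 6 + 6 = 42 marbles with no colour reaching 7.
The next marble forces some colour to 7, so 42 + 1 = 43.

43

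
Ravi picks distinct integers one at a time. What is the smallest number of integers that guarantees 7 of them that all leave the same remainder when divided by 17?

103

The 17 residue classes mod 17 are the pigeonholes.
With 102 integers one could put 6 in each residue class and have no class reach 7.
The 103rd integer pushes some class to 7, so 17·6 + 1 = 103.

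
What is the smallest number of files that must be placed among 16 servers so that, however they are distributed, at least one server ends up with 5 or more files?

With 64 files one could put exactly 4 in each of the 16 servers, and no server would reach 5.
One more file must land in a server that already has 4, giving it 5.
So 16 × 4 + 1 = 65 files are required.

65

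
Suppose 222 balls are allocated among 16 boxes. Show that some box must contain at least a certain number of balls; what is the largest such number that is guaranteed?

14

Pigeonhole: the 16 boxes are the holes and the 222 balls are the pigeons.
If every box held at most 13 balls, the total would be at most 16 × 13 = 208, which is less than 222.
So some box holds at least ⌈222/16⌉ = 14 balls.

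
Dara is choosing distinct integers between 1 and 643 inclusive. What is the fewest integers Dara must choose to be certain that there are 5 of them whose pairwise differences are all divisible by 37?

149

Integers whose pairwise differences are multiples of 37 are exactly those sharing a remainder mod 37. By the pigeonhole principle, the 37 residue classes mod 37 are the pigeonholes.
With 148 integers one could put 4 in each residue class and have no class reach 5.
The 149th integer pushes some class to 5, so 37·4 + 1 = 149.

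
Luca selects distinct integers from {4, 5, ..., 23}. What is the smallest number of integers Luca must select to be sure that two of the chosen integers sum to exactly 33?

14

Two chosen integers sum to 33 exactly when both halves of some pair {x, 33−x} with 10 ≤ x ≤ 33−x ≤ 23 are chosen — 7 such pairs.
The remaining 6 elements (those with no distinct partner in range) can never complete a 33-sum, so the worst case takes all of them and one from each pair: 6 + 7 = 13.
By the pigeonhole principle, the 14th integer has to be the second member of some pair, so 13 + 1 = 14.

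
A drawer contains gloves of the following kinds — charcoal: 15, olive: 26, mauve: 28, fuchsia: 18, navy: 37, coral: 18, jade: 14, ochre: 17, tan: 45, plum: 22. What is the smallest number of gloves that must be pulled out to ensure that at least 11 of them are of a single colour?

101

By pigeonhole, the 10 colours are the holes; the gloves drawn are the pigeons.
To avoid 11 of any one colour, the worst case takes at most 10 of each colour.
That gives 10 + 10 + 10 + 10 + 10 + 10 + 10 + 10 + 10 + 10 = 100 gloves with no colour reaching 11.
The next glove forces some colour to 11, so 100 + 1 = 101.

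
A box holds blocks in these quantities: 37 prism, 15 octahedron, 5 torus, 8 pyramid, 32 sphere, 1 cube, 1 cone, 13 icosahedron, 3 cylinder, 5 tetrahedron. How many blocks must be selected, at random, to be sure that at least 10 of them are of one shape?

An adversary could hand out at most 9 blocks per shape (6 shapes run out sooner): 9 + 9 + 5 + 8 + 9 + 1 + 1 + 9 + 3 + 5 = 59 blocks and still no shape has 10.
By pigeonhole, one more block lands in a shape already at 9, so 60 draws are enough and 59 are not.

60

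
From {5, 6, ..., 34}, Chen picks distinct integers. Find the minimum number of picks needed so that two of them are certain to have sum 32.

20

A set avoiding the sum 32 can contain at most one of each pair {x, 32−x}, plus the 8 elements whose complement lies outside the range or equal to its own complement.
The integers 16, …, 34 (19 of them) are such a set: any two sum to at least 16+17 = 33 > 32.
Any 20th integer completes one of the 11 pairs, so 20 choices force a sum of 32.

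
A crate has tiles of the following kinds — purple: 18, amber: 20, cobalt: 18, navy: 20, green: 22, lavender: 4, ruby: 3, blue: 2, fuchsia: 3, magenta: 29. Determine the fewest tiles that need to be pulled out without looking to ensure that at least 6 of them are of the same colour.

43

An adversary could hand out at most 5 tiles per colour (4 colours run out sooner): 5 + 5 + 5 + 5 + 5 + 4 + 3 + 2 + 3 + 5 = 42 tiles and still no colour has 6.
By pigeonhole, one more tile lands in a colour already at 5, so 43 draws are enough and 42 are not.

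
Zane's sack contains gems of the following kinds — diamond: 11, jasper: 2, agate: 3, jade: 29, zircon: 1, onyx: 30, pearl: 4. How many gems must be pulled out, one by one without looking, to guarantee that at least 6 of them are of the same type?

26

By pigeonhole, the 7 types are the holes; the gems drawn are the pigeons.
To avoid 6 of any one type, the worst case takes at most 5 of each type, or every gem of a type that has fewer than 5.
That gives 5 + 2 + 3 + 5 + 1 + 5 + 4 = 25 gems with no type reaching 6.
The next gem forces some type to 6, so 25 + 1 = 26.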